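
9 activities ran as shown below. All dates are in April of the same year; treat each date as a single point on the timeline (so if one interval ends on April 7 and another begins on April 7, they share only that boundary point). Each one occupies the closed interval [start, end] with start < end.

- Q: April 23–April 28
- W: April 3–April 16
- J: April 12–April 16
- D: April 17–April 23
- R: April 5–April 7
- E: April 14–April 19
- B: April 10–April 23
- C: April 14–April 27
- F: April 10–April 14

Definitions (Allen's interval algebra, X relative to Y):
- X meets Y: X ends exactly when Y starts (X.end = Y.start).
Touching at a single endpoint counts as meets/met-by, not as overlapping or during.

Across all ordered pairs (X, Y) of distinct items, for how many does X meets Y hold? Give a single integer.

Checking all 72 ordered pairs for relation 'meets'; matching pairs in alphabetical order:
(B, Q): B meets Q ✓
(D, Q): D meets Q ✓
(F, C): F meets C ✓
(F, E): F meets E ✓
Count: 4.

4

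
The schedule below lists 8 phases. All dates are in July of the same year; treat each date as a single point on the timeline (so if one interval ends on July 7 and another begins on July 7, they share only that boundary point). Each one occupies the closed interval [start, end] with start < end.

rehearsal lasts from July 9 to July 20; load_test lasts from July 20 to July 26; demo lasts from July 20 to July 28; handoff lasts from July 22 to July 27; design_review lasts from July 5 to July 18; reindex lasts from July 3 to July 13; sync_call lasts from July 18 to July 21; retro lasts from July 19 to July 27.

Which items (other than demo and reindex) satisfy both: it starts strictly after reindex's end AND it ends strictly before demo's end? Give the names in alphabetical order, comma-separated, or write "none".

Conditions: its start is strictly after reindex's end (X.start > July 13) AND its end is strictly before demo's end (X.end < July 28).
design_review: start July 5 > July 13? ✗; end July 18 < July 28? ✓ → no.
handoff: start July 22 > July 13? ✓; end July 27 < July 28? ✓ → yes.
load_test: start July 20 > July 13? ✓; end July 26 < July 28? ✓ → yes.
rehearsal: start July 9 > July 13? ✗; end July 20 < July 28? ✓ → no.
retro: start July 19 > July 13? ✓; end July 27 < July 28? ✓ → yes.
sync_call: start July 18 > July 13? ✓; end July 21 < July 28? ✓ → yes.
Result: handoff, load_test, retro, sync_call.

handoff, load_test, retro, sync_call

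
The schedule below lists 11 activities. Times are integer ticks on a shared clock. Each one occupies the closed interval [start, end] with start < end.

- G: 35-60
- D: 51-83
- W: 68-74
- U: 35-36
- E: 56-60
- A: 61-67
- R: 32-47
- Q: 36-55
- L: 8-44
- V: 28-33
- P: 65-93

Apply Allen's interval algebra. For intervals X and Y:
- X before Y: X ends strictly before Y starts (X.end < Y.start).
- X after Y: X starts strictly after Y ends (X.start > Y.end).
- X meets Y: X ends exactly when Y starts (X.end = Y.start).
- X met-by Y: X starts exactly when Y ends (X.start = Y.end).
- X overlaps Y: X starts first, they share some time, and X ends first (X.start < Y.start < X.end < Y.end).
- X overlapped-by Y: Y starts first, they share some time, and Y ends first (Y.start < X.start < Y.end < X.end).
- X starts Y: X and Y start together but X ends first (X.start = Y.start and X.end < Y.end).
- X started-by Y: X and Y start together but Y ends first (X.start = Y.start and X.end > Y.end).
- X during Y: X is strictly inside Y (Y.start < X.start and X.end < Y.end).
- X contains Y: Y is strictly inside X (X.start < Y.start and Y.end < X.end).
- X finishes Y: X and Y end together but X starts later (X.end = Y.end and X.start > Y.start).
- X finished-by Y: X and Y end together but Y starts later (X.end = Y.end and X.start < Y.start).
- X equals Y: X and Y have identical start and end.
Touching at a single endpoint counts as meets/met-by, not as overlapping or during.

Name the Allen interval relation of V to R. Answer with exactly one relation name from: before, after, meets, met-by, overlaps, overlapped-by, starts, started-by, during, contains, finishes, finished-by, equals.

V = [28, 33]; R = [32, 47].
Compare endpoints: V.start < R.start, V.start < R.end, V.end > R.start, V.end < R.end.
That pattern is 'overlaps'.

overlaps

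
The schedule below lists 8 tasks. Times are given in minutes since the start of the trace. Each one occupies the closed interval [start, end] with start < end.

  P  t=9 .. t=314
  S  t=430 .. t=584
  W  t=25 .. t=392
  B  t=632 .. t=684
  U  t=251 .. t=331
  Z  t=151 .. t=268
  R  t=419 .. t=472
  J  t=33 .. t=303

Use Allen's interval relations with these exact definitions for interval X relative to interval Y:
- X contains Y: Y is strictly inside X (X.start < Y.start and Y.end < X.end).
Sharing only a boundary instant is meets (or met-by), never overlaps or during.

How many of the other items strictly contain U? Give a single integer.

1

Target U = [t=251, t=331].
B [t=632, t=684] → after → no.
J [t=33, t=303] → overlaps → no.
P [t=9, t=314] → overlaps → no.
R [t=419, t=472] → after → no.
S [t=430, t=584] → after → no.
W [t=25, t=392] → contains → counts.
Z [t=151, t=268] → overlaps → no.
Total: 1.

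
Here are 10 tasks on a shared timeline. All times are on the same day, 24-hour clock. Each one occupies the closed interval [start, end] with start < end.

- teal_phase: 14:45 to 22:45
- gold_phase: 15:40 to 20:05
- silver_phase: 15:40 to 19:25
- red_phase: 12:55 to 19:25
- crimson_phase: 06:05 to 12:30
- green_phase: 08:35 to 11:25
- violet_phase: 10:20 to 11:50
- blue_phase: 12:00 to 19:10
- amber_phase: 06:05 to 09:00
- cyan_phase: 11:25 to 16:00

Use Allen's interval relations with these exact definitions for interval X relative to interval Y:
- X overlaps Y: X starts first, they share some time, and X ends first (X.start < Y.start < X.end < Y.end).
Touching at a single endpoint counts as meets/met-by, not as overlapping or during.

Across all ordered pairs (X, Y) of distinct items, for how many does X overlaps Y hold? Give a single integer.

Checking all 90 ordered pairs for relation 'overlaps'; matching pairs in alphabetical order:
(amber_phase, green_phase): amber_phase overlaps green_phase ✓
(blue_phase, gold_phase): blue_phase overlaps gold_phase ✓
(blue_phase, red_phase): blue_phase overlaps red_phase ✓
(blue_phase, silver_phase): blue_phase overlaps silver_phase ✓
(blue_phase, teal_phase): blue_phase overlaps teal_phase ✓
(crimson_phase, blue_phase): crimson_phase overlaps blue_phase ✓
(crimson_phase, cyan_phase): crimson_phase overlaps cyan_phase ✓
(cyan_phase, blue_phase): cyan_phase overlaps blue_phase ✓
(cyan_phase, gold_phase): cyan_phase overlaps gold_phase ✓
(cyan_phase, red_phase): cyan_phase overlaps red_phase ✓
(cyan_phase, silver_phase): cyan_phase overlaps silver_phase ✓
(cyan_phase, teal_phase): cyan_phase overlaps teal_phase ✓
(green_phase, violet_phase): green_phase overlaps violet_phase ✓
(red_phase, gold_phase): red_phase overlaps gold_phase ✓
(red_phase, teal_phase): red_phase overlaps teal_phase ✓
(violet_phase, cyan_phase): violet_phase overlaps cyan_phase ✓
Count: 16.

16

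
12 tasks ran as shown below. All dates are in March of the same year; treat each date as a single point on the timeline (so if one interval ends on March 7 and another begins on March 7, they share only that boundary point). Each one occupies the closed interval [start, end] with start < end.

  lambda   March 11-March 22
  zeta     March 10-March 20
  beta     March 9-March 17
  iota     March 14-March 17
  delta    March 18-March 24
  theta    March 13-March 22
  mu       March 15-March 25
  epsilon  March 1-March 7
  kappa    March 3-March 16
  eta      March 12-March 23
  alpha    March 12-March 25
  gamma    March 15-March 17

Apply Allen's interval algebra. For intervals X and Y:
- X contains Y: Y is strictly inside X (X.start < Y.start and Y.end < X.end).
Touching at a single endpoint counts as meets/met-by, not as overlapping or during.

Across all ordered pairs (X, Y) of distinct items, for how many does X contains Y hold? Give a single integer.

Checking all 132 ordered pairs for relation 'contains'; matching pairs in alphabetical order:
(alpha, delta): alpha contains delta ✓
(alpha, gamma): alpha contains gamma ✓
(alpha, iota): alpha contains iota ✓
(alpha, theta): alpha contains theta ✓
(eta, gamma): eta contains gamma ✓
(eta, iota): eta contains iota ✓
(eta, theta): eta contains theta ✓
(lambda, gamma): lambda contains gamma ✓
(lambda, iota): lambda contains iota ✓
(mu, delta): mu contains delta ✓
(theta, gamma): theta contains gamma ✓
(theta, iota): theta contains iota ✓
(zeta, gamma): zeta contains gamma ✓
(zeta, iota): zeta contains iota ✓
Count: 14.

14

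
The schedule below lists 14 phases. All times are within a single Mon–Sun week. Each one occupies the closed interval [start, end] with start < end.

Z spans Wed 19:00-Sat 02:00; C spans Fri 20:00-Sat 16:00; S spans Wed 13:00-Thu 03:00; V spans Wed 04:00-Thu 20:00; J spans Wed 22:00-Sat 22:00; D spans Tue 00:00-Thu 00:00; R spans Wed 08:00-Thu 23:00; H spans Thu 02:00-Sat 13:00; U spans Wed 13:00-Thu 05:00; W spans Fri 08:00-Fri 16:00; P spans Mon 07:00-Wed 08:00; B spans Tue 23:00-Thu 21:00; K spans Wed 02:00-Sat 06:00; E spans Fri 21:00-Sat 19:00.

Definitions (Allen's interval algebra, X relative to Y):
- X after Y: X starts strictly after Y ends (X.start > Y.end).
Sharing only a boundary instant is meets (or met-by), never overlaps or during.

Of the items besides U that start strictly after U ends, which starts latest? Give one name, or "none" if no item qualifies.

Target U = [Wed 13:00, Thu 05:00].
B [Tue 23:00, Thu 21:00] → contains → excluded.
C [Fri 20:00, Sat 16:00] → after → candidate.
D [Tue 00:00, Thu 00:00] → overlaps → excluded.
E [Fri 21:00, Sat 19:00] → after → candidate.
H [Thu 02:00, Sat 13:00] → overlapped-by → excluded.
J [Wed 22:00, Sat 22:00] → overlapped-by → excluded.
K [Wed 02:00, Sat 06:00] → contains → excluded.
P [Mon 07:00, Wed 08:00] → before → excluded.
R [Wed 08:00, Thu 23:00] → contains → excluded.
S [Wed 13:00, Thu 03:00] → starts → excluded.
V [Wed 04:00, Thu 20:00] → contains → excluded.
W [Fri 08:00, Fri 16:00] → after → candidate.
Z [Wed 19:00, Sat 02:00] → overlapped-by → excluded.
Among candidates, latest start is Fri 21:00 → E.

E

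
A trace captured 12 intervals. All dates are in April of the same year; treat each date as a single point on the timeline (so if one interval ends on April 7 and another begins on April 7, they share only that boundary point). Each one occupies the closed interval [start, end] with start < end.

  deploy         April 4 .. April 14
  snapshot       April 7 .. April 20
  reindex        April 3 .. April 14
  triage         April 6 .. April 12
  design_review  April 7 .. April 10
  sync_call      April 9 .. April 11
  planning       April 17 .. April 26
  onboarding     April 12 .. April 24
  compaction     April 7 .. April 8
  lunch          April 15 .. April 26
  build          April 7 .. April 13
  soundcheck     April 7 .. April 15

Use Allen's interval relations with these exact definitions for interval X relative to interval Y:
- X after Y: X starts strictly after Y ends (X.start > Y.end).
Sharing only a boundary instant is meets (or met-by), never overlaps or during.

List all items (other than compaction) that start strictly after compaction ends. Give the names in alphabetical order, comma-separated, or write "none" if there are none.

Target compaction = [April 7, April 8].
build [April 7, April 13] → started-by → no.
deploy [April 4, April 14] → contains → no.
design_review [April 7, April 10] → started-by → no.
lunch [April 15, April 26] → after → yes.
onboarding [April 12, April 24] → after → yes.
planning [April 17, April 26] → after → yes.
reindex [April 3, April 14] → contains → no.
snapshot [April 7, April 20] → started-by → no.
soundcheck [April 7, April 15] → started-by → no.
sync_call [April 9, April 11] → after → yes.
triage [April 6, April 12] → contains → no.
Result: lunch, onboarding, planning, sync_call.

lunch, onboarding, planning, sync_call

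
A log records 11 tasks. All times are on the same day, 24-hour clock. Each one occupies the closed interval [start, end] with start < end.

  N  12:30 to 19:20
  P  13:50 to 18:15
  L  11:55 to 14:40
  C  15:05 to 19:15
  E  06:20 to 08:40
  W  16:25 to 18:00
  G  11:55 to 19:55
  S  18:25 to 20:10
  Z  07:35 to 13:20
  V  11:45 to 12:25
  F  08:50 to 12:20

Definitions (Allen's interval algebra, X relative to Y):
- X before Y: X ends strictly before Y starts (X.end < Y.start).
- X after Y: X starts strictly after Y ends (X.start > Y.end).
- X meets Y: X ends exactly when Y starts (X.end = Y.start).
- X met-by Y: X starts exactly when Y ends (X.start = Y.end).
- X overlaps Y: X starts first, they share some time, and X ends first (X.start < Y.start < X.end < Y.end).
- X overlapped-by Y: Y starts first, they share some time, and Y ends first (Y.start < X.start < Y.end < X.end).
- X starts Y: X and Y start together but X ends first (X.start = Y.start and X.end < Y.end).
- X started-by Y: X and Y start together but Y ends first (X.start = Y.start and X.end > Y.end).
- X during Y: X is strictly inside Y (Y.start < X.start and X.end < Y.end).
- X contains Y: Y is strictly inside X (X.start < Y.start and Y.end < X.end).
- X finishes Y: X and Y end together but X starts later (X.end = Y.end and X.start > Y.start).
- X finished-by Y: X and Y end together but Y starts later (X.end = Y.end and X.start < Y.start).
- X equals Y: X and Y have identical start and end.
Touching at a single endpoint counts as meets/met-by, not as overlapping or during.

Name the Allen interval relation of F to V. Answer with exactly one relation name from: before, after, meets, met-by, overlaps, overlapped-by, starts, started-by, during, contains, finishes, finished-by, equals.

F = [08:50, 12:20]; V = [11:45, 12:25].
Compare endpoints: F.start < V.start, F.start < V.end, F.end > V.start, F.end < V.end.
That pattern is 'overlaps'.

overlaps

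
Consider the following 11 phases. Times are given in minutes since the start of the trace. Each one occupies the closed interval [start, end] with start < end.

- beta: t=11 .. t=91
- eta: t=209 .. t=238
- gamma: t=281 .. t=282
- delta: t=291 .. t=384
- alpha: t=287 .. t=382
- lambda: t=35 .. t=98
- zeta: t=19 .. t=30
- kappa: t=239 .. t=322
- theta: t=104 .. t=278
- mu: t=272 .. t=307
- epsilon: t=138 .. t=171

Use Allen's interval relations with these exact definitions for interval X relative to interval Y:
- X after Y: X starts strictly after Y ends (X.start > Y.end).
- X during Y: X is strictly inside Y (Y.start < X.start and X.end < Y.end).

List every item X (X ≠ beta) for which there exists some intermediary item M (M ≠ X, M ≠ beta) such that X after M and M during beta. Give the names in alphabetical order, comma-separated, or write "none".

alpha, delta, epsilon, eta, gamma, kappa, lambda, mu, theta

Target beta = [t=11, t=91].
Intermediaries M with M during beta: zeta.
Via zeta — items with X after zeta: alpha, delta, epsilon, eta, gamma, kappa, lambda, mu, theta.
Union: alpha, delta, epsilon, eta, gamma, kappa, lambda, mu, theta.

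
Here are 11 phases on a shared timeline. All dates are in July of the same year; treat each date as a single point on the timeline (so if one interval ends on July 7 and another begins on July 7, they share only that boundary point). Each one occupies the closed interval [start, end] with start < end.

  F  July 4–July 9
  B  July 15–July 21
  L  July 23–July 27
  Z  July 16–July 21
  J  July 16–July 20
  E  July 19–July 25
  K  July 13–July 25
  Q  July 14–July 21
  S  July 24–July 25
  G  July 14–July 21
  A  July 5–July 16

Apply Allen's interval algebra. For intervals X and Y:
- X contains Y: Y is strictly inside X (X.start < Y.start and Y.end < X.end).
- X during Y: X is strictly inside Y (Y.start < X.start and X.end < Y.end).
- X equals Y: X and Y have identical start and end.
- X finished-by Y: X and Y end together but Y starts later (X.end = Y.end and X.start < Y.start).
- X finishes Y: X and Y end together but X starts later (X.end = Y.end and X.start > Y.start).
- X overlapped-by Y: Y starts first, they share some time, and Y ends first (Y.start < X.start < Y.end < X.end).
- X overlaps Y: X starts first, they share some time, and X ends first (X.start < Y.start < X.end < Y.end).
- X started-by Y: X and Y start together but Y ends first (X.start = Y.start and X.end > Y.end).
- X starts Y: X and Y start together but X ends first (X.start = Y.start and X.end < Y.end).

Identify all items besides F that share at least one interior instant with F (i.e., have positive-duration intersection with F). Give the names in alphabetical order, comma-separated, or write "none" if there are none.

Target F = [July 4, July 9].
A [July 5, July 16] → overlapped-by → yes.
B [July 15, July 21] → after → no.
E [July 19, July 25] → after → no.
G [July 14, July 21] → after → no.
J [July 16, July 20] → after → no.
K [July 13, July 25] → after → no.
L [July 23, July 27] → after → no.
Q [July 14, July 21] → after → no.
S [July 24, July 25] → after → no.
Z [July 16, July 21] → after → no.
Result: A.

A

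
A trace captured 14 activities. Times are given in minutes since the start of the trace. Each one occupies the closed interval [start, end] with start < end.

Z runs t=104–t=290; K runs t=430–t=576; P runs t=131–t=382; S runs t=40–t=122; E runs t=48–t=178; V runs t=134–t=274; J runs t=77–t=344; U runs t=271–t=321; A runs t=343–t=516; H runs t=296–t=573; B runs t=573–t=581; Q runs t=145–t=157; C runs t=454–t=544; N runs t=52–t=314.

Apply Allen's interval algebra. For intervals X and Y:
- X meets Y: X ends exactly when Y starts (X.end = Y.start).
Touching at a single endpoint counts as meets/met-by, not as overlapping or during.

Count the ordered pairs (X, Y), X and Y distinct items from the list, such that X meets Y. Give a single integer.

Checking all 182 ordered pairs for relation 'meets'; matching pairs in alphabetical order:
(H, B): H meets B ✓
Count: 1.

1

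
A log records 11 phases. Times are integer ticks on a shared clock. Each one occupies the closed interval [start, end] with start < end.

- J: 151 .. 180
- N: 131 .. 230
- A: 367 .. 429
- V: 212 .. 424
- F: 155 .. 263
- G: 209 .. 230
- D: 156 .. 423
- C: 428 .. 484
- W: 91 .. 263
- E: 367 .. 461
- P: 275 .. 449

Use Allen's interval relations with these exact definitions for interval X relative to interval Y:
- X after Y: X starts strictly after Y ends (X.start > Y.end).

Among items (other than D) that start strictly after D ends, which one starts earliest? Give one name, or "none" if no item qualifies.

Target D = [156, 423].
A [367, 429] → overlapped-by → excluded.
C [428, 484] → after → candidate.
E [367, 461] → overlapped-by → excluded.
F [155, 263] → overlaps → excluded.
G [209, 230] → during → excluded.
J [151, 180] → overlaps → excluded.
N [131, 230] → overlaps → excluded.
P [275, 449] → overlapped-by → excluded.
V [212, 424] → overlapped-by → excluded.
W [91, 263] → overlaps → excluded.
Among candidates, earliest start is 428 → C.

C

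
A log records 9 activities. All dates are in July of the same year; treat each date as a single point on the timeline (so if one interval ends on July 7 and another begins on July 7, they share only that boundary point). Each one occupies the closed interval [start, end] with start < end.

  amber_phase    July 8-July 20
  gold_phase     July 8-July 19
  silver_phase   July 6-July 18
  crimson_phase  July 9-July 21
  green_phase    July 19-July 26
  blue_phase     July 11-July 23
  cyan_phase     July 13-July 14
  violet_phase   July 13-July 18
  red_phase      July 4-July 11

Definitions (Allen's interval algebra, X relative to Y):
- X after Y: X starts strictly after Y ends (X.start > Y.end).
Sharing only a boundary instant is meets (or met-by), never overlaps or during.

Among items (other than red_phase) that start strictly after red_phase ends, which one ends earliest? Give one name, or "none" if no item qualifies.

cyan_phase

Target red_phase = [July 4, July 11].
amber_phase [July 8, July 20] → overlapped-by → excluded.
blue_phase [July 11, July 23] → met-by → excluded.
crimson_phase [July 9, July 21] → overlapped-by → excluded.
cyan_phase [July 13, July 14] → after → candidate.
gold_phase [July 8, July 19] → overlapped-by → excluded.
green_phase [July 19, July 26] → after → candidate.
silver_phase [July 6, July 18] → overlapped-by → excluded.
violet_phase [July 13, July 18] → after → candidate.
Among candidates, earliest end is July 14 → cyan_phase.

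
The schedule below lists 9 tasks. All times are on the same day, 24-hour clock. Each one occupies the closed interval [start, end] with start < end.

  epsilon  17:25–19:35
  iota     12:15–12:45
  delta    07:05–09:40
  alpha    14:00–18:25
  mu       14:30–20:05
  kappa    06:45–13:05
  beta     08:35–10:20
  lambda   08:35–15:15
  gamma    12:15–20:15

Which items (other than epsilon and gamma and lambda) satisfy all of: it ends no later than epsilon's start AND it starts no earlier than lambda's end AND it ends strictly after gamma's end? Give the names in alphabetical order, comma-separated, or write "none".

Conditions: its end is no later than epsilon's start (X.end <= 17:25) AND its start is no earlier than lambda's end (X.start >= 15:15) AND its end is strictly after gamma's end (X.end > 20:15).
alpha: end 18:25 <= 17:25? ✗; start 14:00 >= 15:15? ✗; end 18:25 > 20:15? ✗ → no.
beta: end 10:20 <= 17:25? ✓; start 08:35 >= 15:15? ✗; end 10:20 > 20:15? ✗ → no.
delta: end 09:40 <= 17:25? ✓; start 07:05 >= 15:15? ✗; end 09:40 > 20:15? ✗ → no.
iota: end 12:45 <= 17:25? ✓; start 12:15 >= 15:15? ✗; end 12:45 > 20:15? ✗ → no.
kappa: end 13:05 <= 17:25? ✓; start 06:45 >= 15:15? ✗; end 13:05 > 20:15? ✗ → no.
mu: end 20:05 <= 17:25? ✗; start 14:30 >= 15:15? ✗; end 20:05 > 20:15? ✗ → no.
Result: none.

none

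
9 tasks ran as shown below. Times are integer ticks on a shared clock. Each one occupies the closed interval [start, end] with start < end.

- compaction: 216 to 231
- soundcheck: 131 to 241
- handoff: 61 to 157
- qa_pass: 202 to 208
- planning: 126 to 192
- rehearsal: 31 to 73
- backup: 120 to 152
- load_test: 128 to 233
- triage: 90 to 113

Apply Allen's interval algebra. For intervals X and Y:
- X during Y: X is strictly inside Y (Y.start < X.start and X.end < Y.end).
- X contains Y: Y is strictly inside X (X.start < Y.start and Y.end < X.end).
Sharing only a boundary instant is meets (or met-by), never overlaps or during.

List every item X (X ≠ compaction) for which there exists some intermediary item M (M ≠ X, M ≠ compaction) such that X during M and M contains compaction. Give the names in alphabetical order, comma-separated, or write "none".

qa_pass

Target compaction = [216, 231].
Intermediaries M with M contains compaction: load_test, soundcheck.
Via load_test — items with X during load_test: qa_pass.
Via soundcheck — items with X during soundcheck: qa_pass.
Union: qa_pass.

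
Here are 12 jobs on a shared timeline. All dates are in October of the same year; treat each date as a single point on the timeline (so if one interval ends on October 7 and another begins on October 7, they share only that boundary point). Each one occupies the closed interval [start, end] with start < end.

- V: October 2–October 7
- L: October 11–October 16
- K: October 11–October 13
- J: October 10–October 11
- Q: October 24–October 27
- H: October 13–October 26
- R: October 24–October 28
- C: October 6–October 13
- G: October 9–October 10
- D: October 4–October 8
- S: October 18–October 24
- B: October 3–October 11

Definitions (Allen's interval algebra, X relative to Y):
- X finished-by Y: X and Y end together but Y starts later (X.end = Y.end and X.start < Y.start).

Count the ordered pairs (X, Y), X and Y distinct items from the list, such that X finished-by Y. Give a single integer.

Checking all 132 ordered pairs for relation 'finished-by'; matching pairs in alphabetical order:
(B, J): B finished-by J ✓
(C, K): C finished-by K ✓
Count: 2.

2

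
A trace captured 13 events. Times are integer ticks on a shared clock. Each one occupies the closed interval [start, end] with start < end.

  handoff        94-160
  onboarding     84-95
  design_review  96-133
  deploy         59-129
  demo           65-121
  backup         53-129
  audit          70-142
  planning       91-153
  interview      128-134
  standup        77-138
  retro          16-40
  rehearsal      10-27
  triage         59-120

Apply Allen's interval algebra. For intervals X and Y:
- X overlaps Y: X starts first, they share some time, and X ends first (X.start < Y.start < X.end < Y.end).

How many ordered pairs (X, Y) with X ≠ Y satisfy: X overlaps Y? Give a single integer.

32

Checking all 156 ordered pairs for relation 'overlaps'; matching pairs in alphabetical order:
(audit, handoff): audit overlaps handoff ✓
(audit, planning): audit overlaps planning ✓
(backup, audit): backup overlaps audit ✓
(backup, design_review): backup overlaps design_review ✓
(backup, handoff): backup overlaps handoff ✓
(backup, interview): backup overlaps interview ✓
(backup, planning): backup overlaps planning ✓
(backup, standup): backup overlaps standup ✓
(demo, audit): demo overlaps audit ✓
(demo, design_review): demo overlaps design_review ✓
(demo, handoff): demo overlaps handoff ✓
(demo, planning): demo overlaps planning ✓
(demo, standup): demo overlaps standup ✓
(deploy, audit): deploy overlaps audit ✓
(deploy, design_review): deploy overlaps design_review ✓
(deploy, handoff): deploy overlaps handoff ✓
(deploy, interview): deploy overlaps interview ✓
(deploy, planning): deploy overlaps planning ✓
(deploy, standup): deploy overlaps standup ✓
(design_review, interview): design_review overlaps interview ✓
(onboarding, handoff): onboarding overlaps handoff ✓
(onboarding, planning): onboarding overlaps planning ✓
(planning, handoff): planning overlaps handoff ✓
(rehearsal, retro): rehearsal overlaps retro ✓
... plus 8 further pairs not listed.
Count: 32.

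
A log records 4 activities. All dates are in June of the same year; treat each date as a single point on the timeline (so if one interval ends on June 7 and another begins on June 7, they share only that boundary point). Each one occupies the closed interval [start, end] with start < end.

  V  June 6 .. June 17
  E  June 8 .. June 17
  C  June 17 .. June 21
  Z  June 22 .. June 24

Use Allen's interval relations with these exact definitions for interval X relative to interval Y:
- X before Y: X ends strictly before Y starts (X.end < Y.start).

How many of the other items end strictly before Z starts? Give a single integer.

3

Target Z = [June 22, June 24].
C [June 17, June 21] → before → counts.
E [June 8, June 17] → before → counts.
V [June 6, June 17] → before → counts.
Total: 3.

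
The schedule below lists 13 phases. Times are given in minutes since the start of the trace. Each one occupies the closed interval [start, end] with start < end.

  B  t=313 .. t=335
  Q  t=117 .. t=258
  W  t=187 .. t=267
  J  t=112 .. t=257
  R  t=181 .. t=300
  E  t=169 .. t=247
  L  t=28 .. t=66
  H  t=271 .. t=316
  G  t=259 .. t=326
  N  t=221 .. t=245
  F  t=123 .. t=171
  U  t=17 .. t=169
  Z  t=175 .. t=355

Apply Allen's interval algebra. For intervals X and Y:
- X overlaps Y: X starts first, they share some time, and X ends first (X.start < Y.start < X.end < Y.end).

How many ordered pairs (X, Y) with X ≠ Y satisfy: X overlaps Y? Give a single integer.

Checking all 156 ordered pairs for relation 'overlaps'; matching pairs in alphabetical order:
(E, R): E overlaps R ✓
(E, W): E overlaps W ✓
(E, Z): E overlaps Z ✓
(F, E): F overlaps E ✓
(G, B): G overlaps B ✓
(H, B): H overlaps B ✓
(J, Q): J overlaps Q ✓
(J, R): J overlaps R ✓
(J, W): J overlaps W ✓
(J, Z): J overlaps Z ✓
(Q, R): Q overlaps R ✓
(Q, W): Q overlaps W ✓
(Q, Z): Q overlaps Z ✓
(R, G): R overlaps G ✓
(R, H): R overlaps H ✓
(U, F): U overlaps F ✓
(U, J): U overlaps J ✓
(U, Q): U overlaps Q ✓
(W, G): W overlaps G ✓
Count: 19.

19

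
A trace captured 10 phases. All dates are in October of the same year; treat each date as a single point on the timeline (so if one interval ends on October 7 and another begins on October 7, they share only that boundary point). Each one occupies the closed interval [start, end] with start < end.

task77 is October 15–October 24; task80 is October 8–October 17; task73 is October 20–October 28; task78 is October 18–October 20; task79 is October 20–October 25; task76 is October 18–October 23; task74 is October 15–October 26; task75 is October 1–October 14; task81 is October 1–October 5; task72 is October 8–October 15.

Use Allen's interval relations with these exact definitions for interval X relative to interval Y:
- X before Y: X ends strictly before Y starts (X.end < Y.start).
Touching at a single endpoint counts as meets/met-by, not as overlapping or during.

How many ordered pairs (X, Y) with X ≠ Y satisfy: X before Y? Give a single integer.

Checking all 90 ordered pairs for relation 'before'; matching pairs in alphabetical order:
(task72, task73): task72 before task73 ✓
(task72, task76): task72 before task76 ✓
(task72, task78): task72 before task78 ✓
(task72, task79): task72 before task79 ✓
(task75, task73): task75 before task73 ✓
(task75, task74): task75 before task74 ✓
(task75, task76): task75 before task76 ✓
(task75, task77): task75 before task77 ✓
(task75, task78): task75 before task78 ✓
(task75, task79): task75 before task79 ✓
(task80, task73): task80 before task73 ✓
(task80, task76): task80 before task76 ✓
(task80, task78): task80 before task78 ✓
(task80, task79): task80 before task79 ✓
(task81, task72): task81 before task72 ✓
(task81, task73): task81 before task73 ✓
(task81, task74): task81 before task74 ✓
(task81, task76): task81 before task76 ✓
(task81, task77): task81 before task77 ✓
(task81, task78): task81 before task78 ✓
(task81, task79): task81 before task79 ✓
(task81, task80): task81 before task80 ✓
Count: 22.

22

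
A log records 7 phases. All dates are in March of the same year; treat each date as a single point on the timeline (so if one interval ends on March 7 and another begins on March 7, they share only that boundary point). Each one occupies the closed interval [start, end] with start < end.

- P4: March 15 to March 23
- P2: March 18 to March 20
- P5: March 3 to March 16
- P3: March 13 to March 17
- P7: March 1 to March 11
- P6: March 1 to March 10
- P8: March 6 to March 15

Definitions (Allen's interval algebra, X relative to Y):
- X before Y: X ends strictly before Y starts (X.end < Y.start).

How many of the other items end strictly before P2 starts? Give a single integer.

Target P2 = [March 18, March 20].
P3 [March 13, March 17] → before → counts.
P4 [March 15, March 23] → contains → no.
P5 [March 3, March 16] → before → counts.
P6 [March 1, March 10] → before → counts.
P7 [March 1, March 11] → before → counts.
P8 [March 6, March 15] → before → counts.
Total: 5.

5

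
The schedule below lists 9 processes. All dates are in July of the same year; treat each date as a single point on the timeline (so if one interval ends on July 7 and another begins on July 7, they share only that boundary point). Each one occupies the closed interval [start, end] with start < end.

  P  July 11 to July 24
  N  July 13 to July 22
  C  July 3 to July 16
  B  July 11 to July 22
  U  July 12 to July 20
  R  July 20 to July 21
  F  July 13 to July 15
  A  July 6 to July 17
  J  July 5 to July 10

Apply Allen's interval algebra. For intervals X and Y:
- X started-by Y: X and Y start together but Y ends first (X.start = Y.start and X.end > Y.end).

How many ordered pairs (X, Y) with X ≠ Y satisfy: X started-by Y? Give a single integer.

Checking all 72 ordered pairs for relation 'started-by'; matching pairs in alphabetical order:
(N, F): N started-by F ✓
(P, B): P started-by B ✓
Count: 2.

2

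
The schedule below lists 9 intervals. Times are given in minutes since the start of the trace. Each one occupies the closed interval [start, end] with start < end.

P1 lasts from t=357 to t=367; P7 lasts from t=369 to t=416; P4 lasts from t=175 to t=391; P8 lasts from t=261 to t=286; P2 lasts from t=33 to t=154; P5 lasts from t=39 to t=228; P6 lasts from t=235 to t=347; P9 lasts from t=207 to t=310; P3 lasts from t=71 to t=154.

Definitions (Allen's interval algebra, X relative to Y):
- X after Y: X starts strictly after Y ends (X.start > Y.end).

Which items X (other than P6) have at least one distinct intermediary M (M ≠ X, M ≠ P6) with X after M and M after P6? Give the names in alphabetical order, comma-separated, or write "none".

P7

Target P6 = [t=235, t=347].
Intermediaries M with M after P6: P1, P7.
Via P1 — items with X after P1: P7.
Via P7 — items with X after P7: none.
Union: P7.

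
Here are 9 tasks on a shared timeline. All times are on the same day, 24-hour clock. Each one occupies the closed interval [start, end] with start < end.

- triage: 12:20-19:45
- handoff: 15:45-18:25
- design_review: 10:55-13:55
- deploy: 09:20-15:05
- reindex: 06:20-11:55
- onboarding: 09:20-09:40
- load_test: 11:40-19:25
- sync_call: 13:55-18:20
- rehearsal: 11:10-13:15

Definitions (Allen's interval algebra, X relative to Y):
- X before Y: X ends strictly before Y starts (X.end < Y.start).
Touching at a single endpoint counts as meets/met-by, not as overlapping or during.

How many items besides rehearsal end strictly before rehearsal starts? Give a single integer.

1

Target rehearsal = [11:10, 13:15].
deploy [09:20, 15:05] → contains → no.
design_review [10:55, 13:55] → contains → no.
handoff [15:45, 18:25] → after → no.
load_test [11:40, 19:25] → overlapped-by → no.
onboarding [09:20, 09:40] → before → counts.
reindex [06:20, 11:55] → overlaps → no.
sync_call [13:55, 18:20] → after → no.
triage [12:20, 19:45] → overlapped-by → no.
Total: 1.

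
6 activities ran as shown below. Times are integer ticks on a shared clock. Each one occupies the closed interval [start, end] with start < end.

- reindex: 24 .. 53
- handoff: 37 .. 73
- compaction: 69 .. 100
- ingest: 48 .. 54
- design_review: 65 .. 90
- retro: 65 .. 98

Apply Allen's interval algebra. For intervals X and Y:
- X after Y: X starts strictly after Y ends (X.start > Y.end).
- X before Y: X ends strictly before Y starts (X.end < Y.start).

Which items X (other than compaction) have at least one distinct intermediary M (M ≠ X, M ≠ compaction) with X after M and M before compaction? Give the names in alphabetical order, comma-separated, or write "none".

design_review, retro

Target compaction = [69, 100].
Intermediaries M with M before compaction: ingest, reindex.
Via ingest — items with X after ingest: design_review, retro.
Via reindex — items with X after reindex: design_review, retro.
Union: design_review, retro.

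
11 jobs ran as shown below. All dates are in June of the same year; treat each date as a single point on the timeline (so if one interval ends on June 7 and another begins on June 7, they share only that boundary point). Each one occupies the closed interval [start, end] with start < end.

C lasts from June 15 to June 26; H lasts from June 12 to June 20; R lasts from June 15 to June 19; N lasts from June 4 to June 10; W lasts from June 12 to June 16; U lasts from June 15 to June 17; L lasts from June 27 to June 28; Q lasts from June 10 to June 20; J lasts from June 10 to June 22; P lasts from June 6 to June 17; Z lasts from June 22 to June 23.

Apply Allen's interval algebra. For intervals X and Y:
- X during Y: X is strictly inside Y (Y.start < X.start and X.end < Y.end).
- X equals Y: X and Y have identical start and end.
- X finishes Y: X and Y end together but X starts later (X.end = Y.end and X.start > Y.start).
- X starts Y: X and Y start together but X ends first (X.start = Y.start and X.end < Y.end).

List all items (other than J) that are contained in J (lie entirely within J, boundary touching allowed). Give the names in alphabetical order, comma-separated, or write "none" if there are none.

Target J = [June 10, June 22].
C [June 15, June 26] → overlapped-by → no.
H [June 12, June 20] → during → yes.
L [June 27, June 28] → after → no.
N [June 4, June 10] → meets → no.
P [June 6, June 17] → overlaps → no.
Q [June 10, June 20] → starts → yes.
R [June 15, June 19] → during → yes.
U [June 15, June 17] → during → yes.
W [June 12, June 16] → during → yes.
Z [June 22, June 23] → met-by → no.
Result: H, Q, R, U, W.

H, Q, R, U, W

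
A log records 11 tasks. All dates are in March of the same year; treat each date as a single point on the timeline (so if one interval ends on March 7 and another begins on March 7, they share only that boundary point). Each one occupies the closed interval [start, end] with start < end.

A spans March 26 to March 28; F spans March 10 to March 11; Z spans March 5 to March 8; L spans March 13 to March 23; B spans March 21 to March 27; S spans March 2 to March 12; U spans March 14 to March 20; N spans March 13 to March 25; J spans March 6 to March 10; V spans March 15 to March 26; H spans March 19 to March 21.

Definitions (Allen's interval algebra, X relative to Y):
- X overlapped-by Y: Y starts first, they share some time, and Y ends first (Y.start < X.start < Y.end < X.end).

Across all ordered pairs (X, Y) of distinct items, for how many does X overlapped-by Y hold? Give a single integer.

Checking all 110 ordered pairs for relation 'overlapped-by'; matching pairs in alphabetical order:
(A, B): A overlapped-by B ✓
(B, L): B overlapped-by L ✓
(B, N): B overlapped-by N ✓
(B, V): B overlapped-by V ✓
(H, U): H overlapped-by U ✓
(J, Z): J overlapped-by Z ✓
(V, L): V overlapped-by L ✓
(V, N): V overlapped-by N ✓
(V, U): V overlapped-by U ✓
Count: 9.

9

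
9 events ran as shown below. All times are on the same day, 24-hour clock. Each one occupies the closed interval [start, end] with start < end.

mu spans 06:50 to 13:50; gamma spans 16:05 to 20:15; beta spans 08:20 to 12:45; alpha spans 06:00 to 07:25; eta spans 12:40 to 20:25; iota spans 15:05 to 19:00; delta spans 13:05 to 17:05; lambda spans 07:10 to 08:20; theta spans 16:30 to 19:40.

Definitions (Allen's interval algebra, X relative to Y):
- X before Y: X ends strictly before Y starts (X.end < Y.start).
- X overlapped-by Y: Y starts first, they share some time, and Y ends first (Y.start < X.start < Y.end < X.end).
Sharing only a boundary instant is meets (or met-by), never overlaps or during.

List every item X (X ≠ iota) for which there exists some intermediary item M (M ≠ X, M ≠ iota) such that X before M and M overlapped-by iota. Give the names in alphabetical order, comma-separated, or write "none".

alpha, beta, lambda, mu

Target iota = [15:05, 19:00].
Intermediaries M with M overlapped-by iota: gamma, theta.
Via gamma — items with X before gamma: alpha, beta, lambda, mu.
Via theta — items with X before theta: alpha, beta, lambda, mu.
Union: alpha, beta, lambda, mu.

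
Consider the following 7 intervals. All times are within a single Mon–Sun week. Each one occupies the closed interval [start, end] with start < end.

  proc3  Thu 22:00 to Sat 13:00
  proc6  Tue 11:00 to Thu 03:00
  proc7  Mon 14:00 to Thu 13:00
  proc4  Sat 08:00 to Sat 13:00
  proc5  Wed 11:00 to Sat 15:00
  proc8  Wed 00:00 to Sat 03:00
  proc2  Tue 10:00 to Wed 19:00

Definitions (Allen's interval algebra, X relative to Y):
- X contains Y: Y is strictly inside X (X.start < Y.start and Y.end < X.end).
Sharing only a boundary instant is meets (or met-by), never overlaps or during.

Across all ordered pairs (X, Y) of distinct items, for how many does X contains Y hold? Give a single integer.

Checking all 42 ordered pairs for relation 'contains'; matching pairs in alphabetical order:
(proc5, proc3): proc5 contains proc3 ✓
(proc5, proc4): proc5 contains proc4 ✓
(proc7, proc2): proc7 contains proc2 ✓
(proc7, proc6): proc7 contains proc6 ✓
Count: 4.

4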